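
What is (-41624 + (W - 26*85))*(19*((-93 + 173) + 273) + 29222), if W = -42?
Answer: -1576420804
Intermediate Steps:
(-41624 + (W - 26*85))*(19*((-93 + 173) + 273) + 29222) = (-41624 + (-42 - 26*85))*(19*((-93 + 173) + 273) + 29222) = (-41624 + (-42 - 2210))*(19*(80 + 273) + 29222) = (-41624 - 2252)*(19*353 + 29222) = -43876*(6707 + 29222) = -43876*35929 = -1576420804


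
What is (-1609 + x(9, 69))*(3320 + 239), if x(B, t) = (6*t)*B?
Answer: 7534403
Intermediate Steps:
x(B, t) = 6*B*t
(-1609 + x(9, 69))*(3320 + 239) = (-1609 + 6*9*69)*(3320 + 239) = (-1609 + 3726)*3559 = 2117*3559 = 7534403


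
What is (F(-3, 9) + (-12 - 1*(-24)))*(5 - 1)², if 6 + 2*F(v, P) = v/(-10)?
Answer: 732/5 ≈ 146.40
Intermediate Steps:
F(v, P) = -3 - v/20 (F(v, P) = -3 + (v/(-10))/2 = -3 + (v*(-⅒))/2 = -3 + (-v/10)/2 = -3 - v/20)
(F(-3, 9) + (-12 - 1*(-24)))*(5 - 1)² = ((-3 - 1/20*(-3)) + (-12 - 1*(-24)))*(5 - 1)² = ((-3 + 3/20) + (-12 + 24))*4² = (-57/20 + 12)*16 = (183/20)*16 = 732/5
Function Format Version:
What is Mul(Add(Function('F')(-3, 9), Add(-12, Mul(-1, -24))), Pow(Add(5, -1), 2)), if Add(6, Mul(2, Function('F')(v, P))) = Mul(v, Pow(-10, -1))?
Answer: Rational(732, 5) ≈ 146.40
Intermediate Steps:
Function('F')(v, P) = Add(-3, Mul(Rational(-1, 20), v)) (Function('F')(v, P) = Add(-3, Mul(Rational(1, 2), Mul(v, Pow(-10, -1)))) = Add(-3, Mul(Rational(1, 2), Mul(v, Rational(-1, 10)))) = Add(-3, Mul(Rational(1, 2), Mul(Rational(-1, 10), v))) = Add(-3, Mul(Rational(-1, 20), v)))
Mul(Add(Function('F')(-3, 9), Add(-12, Mul(-1, -24))), Pow(Add(5, -1), 2)) = Mul(Add(Add(-3, Mul(Rational(-1, 20), -3)), Add(-12, Mul(-1, -24))), Pow(Add(5, -1), 2)) = Mul(Add(Add(-3, Rational(3, 20)), Add(-12, 24)), Pow(4, 2)) = Mul(Add(Rational(-57, 20), 12), 16) = Mul(Rational(183, 20), 16) = Rational(732, 5)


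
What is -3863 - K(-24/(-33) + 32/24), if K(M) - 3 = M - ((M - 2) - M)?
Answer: -127712/33 ≈ -3870.1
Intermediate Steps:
K(M) = 5 + M (K(M) = 3 + (M - ((M - 2) - M)) = 3 + (M - ((-2 + M) - M)) = 3 + (M - 1*(-2)) = 3 + (M + 2) = 3 + (2 + M) = 5 + M)
-3863 - K(-24/(-33) + 32/24) = -3863 - (5 + (-24/(-33) + 32/24)) = -3863 - (5 + (-24*(-1/33) + 32*(1/24))) = -3863 - (5 + (8/11 + 4/3)) = -3863 - (5 + 68/33) = -3863 - 1*233/33 = -3863 - 233/33 = -127712/33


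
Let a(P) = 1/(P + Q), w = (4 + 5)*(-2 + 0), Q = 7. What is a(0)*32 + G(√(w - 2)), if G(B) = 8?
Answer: 88/7 ≈ 12.571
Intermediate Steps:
w = -18 (w = 9*(-2) = -18)
a(P) = 1/(7 + P) (a(P) = 1/(P + 7) = 1/(7 + P))
a(0)*32 + G(√(w - 2)) = 32/(7 + 0) + 8 = 32/7 + 8 = 88/7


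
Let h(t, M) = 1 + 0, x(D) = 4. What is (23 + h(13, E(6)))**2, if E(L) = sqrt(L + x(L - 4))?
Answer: 576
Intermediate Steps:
E(L) = sqrt(4 + L) (E(L) = sqrt(L + 4) = sqrt(4 + L))
h(t, M) = 1
(23 + h(13, E(6)))**2 = (23 + 1)**2 = 24**2 = 576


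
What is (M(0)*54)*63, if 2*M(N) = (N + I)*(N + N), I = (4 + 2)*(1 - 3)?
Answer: 0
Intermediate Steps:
I = -12 (I = 6*(-2) = -12)
M(N) = N*(-12 + N) (M(N) = ((N - 12)*(N + N))/2 = ((-12 + N)*(2*N))/2 = (2*N*(-12 + N))/2 = N*(-12 + N))
(M(0)*54)*63 = ((0*(-12 + 0))*54)*63 = ((0*(-12))*54)*63 = (0*54)*63 = 0*63 = 0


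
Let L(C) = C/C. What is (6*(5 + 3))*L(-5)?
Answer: 48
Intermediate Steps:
L(C) = 1
(6*(5 + 3))*L(-5) = (6*(5 + 3))*1 = (6*8)*1 = 48*1 = 48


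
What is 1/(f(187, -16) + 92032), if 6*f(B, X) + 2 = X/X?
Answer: 6/552191 ≈ 1.0866e-5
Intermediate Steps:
f(B, X) = -1/6 (f(B, X) = -1/3 + (X/X)/6 = -1/3 + (1/6)*1 = -1/3 + 1/6 = -1/6)
1/(f(187, -16) + 92032) = 1/(-1/6 + 92032) = 1/(552191/6) = 6/552191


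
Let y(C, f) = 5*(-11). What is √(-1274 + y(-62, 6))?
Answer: I*√1329 ≈ 36.455*I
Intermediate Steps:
y(C, f) = -55
√(-1274 + y(-62, 6)) = √(-1274 - 55) = √(-1329) = I*√1329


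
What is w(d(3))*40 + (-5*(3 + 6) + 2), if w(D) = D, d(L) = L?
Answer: 77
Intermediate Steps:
w(d(3))*40 + (-5*(3 + 6) + 2) = 3*40 + (-5*(3 + 6) + 2) = 120 + (-5*9 + 2) = 120 + (-45 + 2) = 120 - 43 = 77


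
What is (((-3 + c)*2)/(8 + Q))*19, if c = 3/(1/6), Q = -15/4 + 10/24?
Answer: 855/7 ≈ 122.14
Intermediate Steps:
Q = -10/3 (Q = -15*¼ + 10*(1/24) = -15/4 + 5/12 = -10/3 ≈ -3.3333)
c = 18 (c = 3/(⅙) = 3*6 = 18)
(((-3 + c)*2)/(8 + Q))*19 = (((-3 + 18)*2)/(8 - 10/3))*19 = ((15*2)/(14/3))*19 = (30*(3/14))*19 = (45/7)*19 = 855/7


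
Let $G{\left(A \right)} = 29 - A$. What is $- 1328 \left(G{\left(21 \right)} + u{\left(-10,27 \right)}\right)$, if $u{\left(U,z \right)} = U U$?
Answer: $-143424$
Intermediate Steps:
$u{\left(U,z \right)} = U^{2}$
$- 1328 \left(G{\left(21 \right)} + u{\left(-10,27 \right)}\right) = - 1328 \left(\left(29 - 21\right) + \left(-10\right)^{2}\right) = - 1328 \left(\left(29 - 21\right) + 100\right) = - 1328 \left(8 + 100\right) = \left(-1328\right) 108 = -143424$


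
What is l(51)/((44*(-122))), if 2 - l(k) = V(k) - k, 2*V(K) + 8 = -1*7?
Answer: -11/976 ≈ -0.011270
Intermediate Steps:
V(K) = -15/2 (V(K) = -4 + (-1*7)/2 = -4 + (½)*(-7) = -4 - 7/2 = -15/2)
l(k) = 19/2 + k (l(k) = 2 - (-15/2 - k) = 2 + (15/2 + k) = 19/2 + k)
l(51)/((44*(-122))) = (19/2 + 51)/((44*(-122))) = (121/2)/(-5368) = (121/2)*(-1/5368) = -11/976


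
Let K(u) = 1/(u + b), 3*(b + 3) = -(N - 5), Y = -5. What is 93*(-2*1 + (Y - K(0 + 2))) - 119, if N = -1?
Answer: -863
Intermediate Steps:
b = -1 (b = -3 + (-(-1 - 5))/3 = -3 + (-1*(-6))/3 = -3 + (⅓)*6 = -3 + 2 = -1)
K(u) = 1/(-1 + u) (K(u) = 1/(u - 1) = 1/(-1 + u))
93*(-2*1 + (Y - K(0 + 2))) - 119 = 93*(-2*1 + (-5 - 1/(-1 + (0 + 2)))) - 119 = 93*(-2 + (-5 - 1/(-1 + 2))) - 119 = 93*(-2 + (-5 - 1/1)) - 119 = 93*(-2 + (-5 - 1*1)) - 119 = 93*(-2 + (-5 - 1)) - 119 = 93*(-2 - 6) - 119 = 93*(-8) - 119 = -744 - 119 = -863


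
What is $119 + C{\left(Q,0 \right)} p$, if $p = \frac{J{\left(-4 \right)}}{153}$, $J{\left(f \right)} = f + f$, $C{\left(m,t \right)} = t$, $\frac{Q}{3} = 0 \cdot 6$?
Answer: $119$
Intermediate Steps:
$Q = 0$ ($Q = 3 \cdot 0 \cdot 6 = 3 \cdot 0 = 0$)
$J{\left(f \right)} = 2 f$
$p = - \frac{8}{153}$ ($p = \frac{2 \left(-4\right)}{153} = \left(-8\right) \frac{1}{153} = - \frac{8}{153} \approx -0.052288$)
$119 + C{\left(Q,0 \right)} p = 119 + 0 \left(- \frac{8}{153}\right) = 119 + 0 = 119$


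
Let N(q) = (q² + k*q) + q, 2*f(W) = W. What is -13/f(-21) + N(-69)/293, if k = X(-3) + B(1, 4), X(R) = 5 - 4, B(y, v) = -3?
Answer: 109048/6153 ≈ 17.723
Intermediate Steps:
X(R) = 1
k = -2 (k = 1 - 3 = -2)
f(W) = W/2
N(q) = q² - q (N(q) = (q² - 2*q) + q = q² - q)
-13/f(-21) + N(-69)/293 = -13/((½)*(-21)) - 69*(-1 - 69)/293 = -13/(-21/2) - 69*(-70)*(1/293) = -13*(-2/21) + 4830*(1/293) = 26/21 + 4830/293 = 109048/6153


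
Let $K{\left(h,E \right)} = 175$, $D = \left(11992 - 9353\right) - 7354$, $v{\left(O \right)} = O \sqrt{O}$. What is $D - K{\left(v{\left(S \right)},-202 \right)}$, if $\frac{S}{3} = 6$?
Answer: $-4890$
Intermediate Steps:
$S = 18$ ($S = 3 \cdot 6 = 18$)
$v{\left(O \right)} = O^{\frac{3}{2}}$
$D = -4715$ ($D = 2639 - 7354 = -4715$)
$D - K{\left(v{\left(S \right)},-202 \right)} = -4715 - 175 = -4890$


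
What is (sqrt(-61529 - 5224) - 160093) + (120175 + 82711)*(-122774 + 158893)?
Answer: 7327879341 + 3*I*sqrt(7417) ≈ 7.3279e+9 + 258.37*I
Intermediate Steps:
(sqrt(-61529 - 5224) - 160093) + (120175 + 82711)*(-122774 + 158893) = (sqrt(-66753) - 160093) + 202886*36119 = (3*I*sqrt(7417) - 160093) + 7328039434 = (-160093 + 3*I*sqrt(7417)) + 7328039434 = 7327879341 + 3*I*sqrt(7417)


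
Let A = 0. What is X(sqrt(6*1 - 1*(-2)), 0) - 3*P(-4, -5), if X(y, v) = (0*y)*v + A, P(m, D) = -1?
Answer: 3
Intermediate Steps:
X(y, v) = 0 (X(y, v) = (0*y)*v + 0 = 0*v + 0 = 0 + 0 = 0)
X(sqrt(6*1 - 1*(-2)), 0) - 3*P(-4, -5) = 0 - 3*(-1) = 0 + 3 = 3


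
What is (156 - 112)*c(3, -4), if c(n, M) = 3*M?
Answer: -528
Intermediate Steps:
(156 - 112)*c(3, -4) = (156 - 112)*(3*(-4)) = 44*(-12) = -528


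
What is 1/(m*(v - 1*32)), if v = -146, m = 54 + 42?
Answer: -1/17088 ≈ -5.8521e-5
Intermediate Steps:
m = 96
1/(m*(v - 1*32)) = 1/(96*(-146 - 1*32)) = 1/(96*(-146 - 32)) = 1/(96*(-178)) = 1/(-17088) = -1/17088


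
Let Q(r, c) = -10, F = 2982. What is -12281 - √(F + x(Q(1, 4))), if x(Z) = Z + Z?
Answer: -12281 - √2962 ≈ -12335.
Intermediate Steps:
x(Z) = 2*Z
-12281 - √(F + x(Q(1, 4))) = -12281 - √(2982 + 2*(-10)) = -12281 - √(2982 - 20) = -12281 - √2962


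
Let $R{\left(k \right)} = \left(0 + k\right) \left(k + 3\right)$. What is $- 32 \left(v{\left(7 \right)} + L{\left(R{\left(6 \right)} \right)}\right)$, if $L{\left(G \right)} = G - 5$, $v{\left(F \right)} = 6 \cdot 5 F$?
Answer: $-8288$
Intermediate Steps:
$v{\left(F \right)} = 30 F$
$R{\left(k \right)} = k \left(3 + k\right)$
$L{\left(G \right)} = -5 + G$ ($L{\left(G \right)} = G - 5 = -5 + G$)
$- 32 \left(v{\left(7 \right)} + L{\left(R{\left(6 \right)} \right)}\right) = - 32 \left(30 \cdot 7 - \left(5 - 6 \left(3 + 6\right)\right)\right) = - 32 \left(210 + \left(-5 + 6 \cdot 9\right)\right) = - 32 \left(210 + \left(-5 + 54\right)\right) = - 32 \left(210 + 49\right) = \left(-32\right) 259 = -8288$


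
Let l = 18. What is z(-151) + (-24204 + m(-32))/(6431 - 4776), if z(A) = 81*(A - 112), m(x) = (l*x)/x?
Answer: -35280651/1655 ≈ -21318.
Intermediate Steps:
m(x) = 18 (m(x) = (18*x)/x = 18)
z(A) = -9072 + 81*A (z(A) = 81*(-112 + A) = -9072 + 81*A)
z(-151) + (-24204 + m(-32))/(6431 - 4776) = (-9072 + 81*(-151)) + (-24204 + 18)/(6431 - 4776) = (-9072 - 12231) - 24186/1655 = -21303 - 24186*1/1655 = -21303 - 24186/1655 = -35280651/1655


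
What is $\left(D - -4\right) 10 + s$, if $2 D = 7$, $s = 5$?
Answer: $80$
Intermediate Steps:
$D = \frac{7}{2}$ ($D = \frac{1}{2} \cdot 7 = \frac{7}{2} \approx 3.5$)
$\left(D - -4\right) 10 + s = \left(\frac{7}{2} - -4\right) 10 + 5 = \left(\frac{7}{2} + 4\right) 10 + 5 = \frac{15}{2} \cdot 10 + 5 = 75 + 5 = 80$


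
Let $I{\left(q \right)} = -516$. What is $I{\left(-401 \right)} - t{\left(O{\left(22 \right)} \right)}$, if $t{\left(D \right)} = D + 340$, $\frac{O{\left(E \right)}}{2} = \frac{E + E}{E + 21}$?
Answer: $- \frac{36896}{43} \approx -858.05$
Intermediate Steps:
$O{\left(E \right)} = \frac{4 E}{21 + E}$ ($O{\left(E \right)} = 2 \frac{E + E}{E + 21} = 2 \frac{2 E}{21 + E} = \frac{4 E}{21 + E}$)
$t{\left(D \right)} = 340 + D$
$I{\left(-401 \right)} - t{\left(O{\left(22 \right)} \right)} = -516 - \left(340 + 4 \cdot 22 \frac{1}{21 + 22}\right) = -516 - \left(340 + 4 \cdot 22 \cdot \frac{1}{43}\right) = -516 - \left(340 + \frac{88}{43}\right) = -516 - \frac{14708}{43} = - \frac{36896}{43}$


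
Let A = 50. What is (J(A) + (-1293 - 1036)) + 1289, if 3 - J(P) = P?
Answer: -1087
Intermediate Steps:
J(P) = 3 - P
(J(A) + (-1293 - 1036)) + 1289 = ((3 - 1*50) + (-1293 - 1036)) + 1289 = ((3 - 50) - 2329) + 1289 = (-47 - 2329) + 1289 = -2376 + 1289 = -1087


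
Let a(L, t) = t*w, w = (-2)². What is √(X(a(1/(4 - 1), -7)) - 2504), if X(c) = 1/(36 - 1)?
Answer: I*√3067365/35 ≈ 50.04*I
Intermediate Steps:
w = 4
a(L, t) = 4*t (a(L, t) = t*4 = 4*t)
X(c) = 1/35
√(X(a(1/(4 - 1), -7)) - 2504) = √(1/35 - 2504) = √(-87639/35) = I*√3067365/35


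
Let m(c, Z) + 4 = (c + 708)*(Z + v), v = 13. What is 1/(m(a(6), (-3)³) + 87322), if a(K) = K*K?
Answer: 1/76902 ≈ 1.3004e-5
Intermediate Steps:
a(K) = K²
m(c, Z) = -4 + (13 + Z)*(708 + c) (m(c, Z) = -4 + (c + 708)*(Z + 13) = -4 + (708 + c)*(13 + Z) = -4 + (13 + Z)*(708 + c))
1/(m(a(6), (-3)³) + 87322) = 1/((9200 + 13*6² + 708*(-3)³ + (-3)³*6²) + 87322) = 1/((9200 + 13*36 + 708*(-27) - 27*36) + 87322) = 1/((9200 + 468 - 19116 - 972) + 87322) = 1/(-10420 + 87322) = 1/76902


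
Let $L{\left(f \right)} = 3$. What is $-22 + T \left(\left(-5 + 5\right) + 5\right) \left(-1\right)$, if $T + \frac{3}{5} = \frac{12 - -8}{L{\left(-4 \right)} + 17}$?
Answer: $-24$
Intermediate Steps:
$T = \frac{2}{5}$ ($T = - \frac{3}{5} + \frac{12 - -8}{3 + 17} = - \frac{3}{5} + \frac{12 + 8}{20} = - \frac{3}{5} + 20 \cdot \frac{1}{20} = - \frac{3}{5} + 1 = \frac{2}{5} \approx 0.4$)
$-22 + T \left(\left(-5 + 5\right) + 5\right) \left(-1\right) = -22 + \frac{2 \left(\left(-5 + 5\right) + 5\right) \left(-1\right)}{5} = -22 + \frac{2 \left(0 + 5\right) \left(-1\right)}{5} = -22 + \frac{2 \cdot 5 \left(-1\right)}{5} = -22 + \frac{2}{5} \left(-5\right) = -22 - 2 = -24$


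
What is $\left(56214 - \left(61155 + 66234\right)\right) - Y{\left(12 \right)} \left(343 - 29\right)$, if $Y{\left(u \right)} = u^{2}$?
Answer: $-116391$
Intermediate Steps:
$\left(56214 - \left(61155 + 66234\right)\right) - Y{\left(12 \right)} \left(343 - 29\right) = \left(56214 - \left(61155 + 66234\right)\right) - 12^{2} \left(343 - 29\right) = \left(56214 - 127389\right) - 144 \cdot 314 = \left(56214 - 127389\right) - 45216 = -71175 - 45216 = -116391$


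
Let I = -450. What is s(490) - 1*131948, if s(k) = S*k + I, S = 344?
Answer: 36162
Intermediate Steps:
s(k) = -450 + 344*k (s(k) = 344*k - 450 = -450 + 344*k)
s(490) - 1*131948 = (-450 + 344*490) - 1*131948 = (-450 + 168560) - 131948 = 168110 - 131948 = 36162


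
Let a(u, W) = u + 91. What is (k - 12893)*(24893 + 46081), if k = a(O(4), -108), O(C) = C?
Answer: -908325252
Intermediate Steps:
a(u, W) = 91 + u
k = 95 (k = 91 + 4 = 95)
(k - 12893)*(24893 + 46081) = (95 - 12893)*(24893 + 46081) = -12798*70974 = -908325252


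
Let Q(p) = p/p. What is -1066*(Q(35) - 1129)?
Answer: 1202448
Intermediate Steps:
Q(p) = 1
-1066*(Q(35) - 1129) = -1066*(1 - 1129) = -1066*(-1128) = 1202448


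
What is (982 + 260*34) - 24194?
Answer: -14372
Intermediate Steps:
(982 + 260*34) - 24194 = (982 + 8840) - 24194 = 9822 - 24194 = -14372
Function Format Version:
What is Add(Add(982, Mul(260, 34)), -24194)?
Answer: -14372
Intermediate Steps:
Add(Add(982, Mul(260, 34)), -24194) = Add(Add(982, 8840), -24194) = Add(9822, -24194) = -14372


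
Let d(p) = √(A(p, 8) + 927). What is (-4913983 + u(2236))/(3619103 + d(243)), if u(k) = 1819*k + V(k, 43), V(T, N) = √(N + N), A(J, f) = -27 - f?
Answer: -1021430296999/4365968841239 - 2*√19178/13097906523717 + 564466*√223/4365968841239 + 3619103*√86/13097906523717 ≈ -0.23395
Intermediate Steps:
d(p) = 2*√223 (d(p) = √((-27 - 1*8) + 927) = √((-27 - 8) + 927) = √(-35 + 927) = √892 = 2*√223)
V(T, N) = √2*√N (V(T, N) = √(2*N) = √2*√N)
u(k) = √86 + 1819*k (u(k) = 1819*k + √2*√43 = 1819*k + √86 = √86 + 1819*k)
(-4913983 + u(2236))/(3619103 + d(243)) = (-4913983 + (√86 + 1819*2236))/(3619103 + 2*√223) = (-4913983 + (√86 + 4067284))/(3619103 + 2*√223) = (-4913983 + (4067284 + √86))/(3619103 + 2*√223) = (-846699 + √86)/(3619103 + 2*√223)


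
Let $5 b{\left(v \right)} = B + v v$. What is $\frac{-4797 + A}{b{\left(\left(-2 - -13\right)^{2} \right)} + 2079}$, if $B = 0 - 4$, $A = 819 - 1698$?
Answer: $- \frac{2365}{2086} \approx -1.1337$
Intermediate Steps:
$A = -879$
$B = -4$
$b{\left(v \right)} = - \frac{4}{5} + \frac{v^{2}}{5}$ ($b{\left(v \right)} = \frac{-4 + v v}{5} = \frac{-4 + v^{2}}{5} = - \frac{4}{5} + \frac{v^{2}}{5}$)
$\frac{-4797 + A}{b{\left(\left(-2 - -13\right)^{2} \right)} + 2079} = \frac{-4797 - 879}{\left(- \frac{4}{5} + \frac{\left(\left(-2 - -13\right)^{2}\right)^{2}}{5}\right) + 2079} = - \frac{5676}{\left(- \frac{4}{5} + \frac{\left(\left(-2 + \left(-3 + 16\right)\right)^{2}\right)^{2}}{5}\right) + 2079} = - \frac{5676}{\left(- \frac{4}{5} + \frac{\left(\left(-2 + 13\right)^{2}\right)^{2}}{5}\right) + 2079} = - \frac{5676}{\left(- \frac{4}{5} + \frac{\left(11^{2}\right)^{2}}{5}\right) + 2079} = - \frac{5676}{\left(- \frac{4}{5} + \frac{121^{2}}{5}\right) + 2079} = - \frac{5676}{\left(- \frac{4}{5} + \frac{1}{5} \cdot 14641\right) + 2079} = - \frac{5676}{\left(- \frac{4}{5} + \frac{14641}{5}\right) + 2079} = - \frac{5676}{\frac{14637}{5} + 2079} = - \frac{5676}{\frac{25032}{5}} = \left(-5676\right) \frac{5}{25032} = - \frac{2365}{2086}$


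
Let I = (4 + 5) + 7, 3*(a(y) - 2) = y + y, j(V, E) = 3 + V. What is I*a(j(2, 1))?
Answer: 256/3 ≈ 85.333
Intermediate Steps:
a(y) = 2 + 2*y/3 (a(y) = 2 + (y + y)/3 = 2 + (2*y)/3 = 2 + 2*y/3)
I = 16 (I = 9 + 7 = 16)
I*a(j(2, 1)) = 16*(2 + 2*(3 + 2)/3) = 16*(2 + (⅔)*5) = 16*(2 + 10/3) = 16*(16/3) = 256/3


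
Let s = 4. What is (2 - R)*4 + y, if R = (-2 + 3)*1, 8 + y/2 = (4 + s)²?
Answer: 116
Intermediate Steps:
y = 112 (y = -16 + 2*(4 + 4)² = -16 + 2*8² = -16 + 2*64 = -16 + 128 = 112)
R = 1 (R = 1*1 = 1)
(2 - R)*4 + y = (2 - 1*1)*4 + 112 = (2 - 1)*4 + 112 = 1*4 + 112 = 4 + 112 = 116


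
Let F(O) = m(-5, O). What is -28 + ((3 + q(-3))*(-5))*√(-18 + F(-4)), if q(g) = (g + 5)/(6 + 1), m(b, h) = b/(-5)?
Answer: -28 - 115*I*√17/7 ≈ -28.0 - 67.737*I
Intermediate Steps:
m(b, h) = -b/5 (m(b, h) = b*(-⅕) = -b/5)
F(O) = 1 (F(O) = -⅕*(-5) = 1)
q(g) = 5/7 + g/7 (q(g) = (5 + g)/7 = (5 + g)*(⅐) = 5/7 + g/7)
-28 + ((3 + q(-3))*(-5))*√(-18 + F(-4)) = -28 + ((3 + (5/7 + (⅐)*(-3)))*(-5))*√(-18 + 1) = -28 + ((3 + (5/7 - 3/7))*(-5))*√(-17) = -28 + ((3 + 2/7)*(-5))*(I*√17) = -28 + ((23/7)*(-5))*(I*√17) = -28 - 115*I*√17/7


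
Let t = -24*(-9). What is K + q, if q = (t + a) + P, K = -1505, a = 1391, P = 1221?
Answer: 1323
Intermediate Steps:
t = 216
q = 2828 (q = (216 + 1391) + 1221 = 1607 + 1221 = 2828)
K + q = -1505 + 2828 = 1323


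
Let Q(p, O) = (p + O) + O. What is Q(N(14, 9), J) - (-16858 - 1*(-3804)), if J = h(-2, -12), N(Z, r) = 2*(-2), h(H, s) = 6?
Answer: 13062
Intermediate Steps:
N(Z, r) = -4
J = 6
Q(p, O) = p + 2*O (Q(p, O) = (O + p) + O = p + 2*O)
Q(N(14, 9), J) - (-16858 - 1*(-3804)) = (-4 + 2*6) - (-16858 - 1*(-3804)) = (-4 + 12) - (-16858 + 3804) = 8 - 1*(-13054) = 8 + 13054 = 13062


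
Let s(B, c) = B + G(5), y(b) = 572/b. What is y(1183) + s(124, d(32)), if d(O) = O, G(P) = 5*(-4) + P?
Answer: 9963/91 ≈ 109.48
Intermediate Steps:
G(P) = -20 + P
s(B, c) = -15 + B (s(B, c) = B + (-20 + 5) = B - 15 = -15 + B)
y(1183) + s(124, d(32)) = 572/1183 + (-15 + 124) = 572*(1/1183) + 109 = 44/91 + 109 = 9963/91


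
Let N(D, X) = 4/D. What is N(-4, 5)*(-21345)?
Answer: 21345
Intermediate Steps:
N(-4, 5)*(-21345) = (4/(-4))*(-21345) = (4*(-¼))*(-21345) = -1*(-21345) = 21345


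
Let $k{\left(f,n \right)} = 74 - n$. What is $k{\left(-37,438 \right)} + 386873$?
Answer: $386509$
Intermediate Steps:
$k{\left(-37,438 \right)} + 386873 = \left(74 - 438\right) + 386873 = -364 + 386873 = 386509$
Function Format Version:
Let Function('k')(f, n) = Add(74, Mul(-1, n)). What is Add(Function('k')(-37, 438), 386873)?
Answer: 386509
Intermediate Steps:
Add(Function('k')(-37, 438), 386873) = Add(Add(74, Mul(-1, 438)), 386873) = Add(Add(74, -438), 386873) = Add(-364, 386873) = 386509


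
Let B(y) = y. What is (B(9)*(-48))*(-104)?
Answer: 44928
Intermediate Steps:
(B(9)*(-48))*(-104) = (9*(-48))*(-104) = -432*(-104) = 44928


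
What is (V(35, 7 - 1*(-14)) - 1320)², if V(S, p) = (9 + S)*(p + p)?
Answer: 278784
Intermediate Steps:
V(S, p) = 2*p*(9 + S) (V(S, p) = (9 + S)*(2*p) = 2*p*(9 + S))
(V(35, 7 - 1*(-14)) - 1320)² = (2*(7 - 1*(-14))*(9 + 35) - 1320)² = (2*(7 + 14)*44 - 1320)² = (2*21*44 - 1320)² = (1848 - 1320)² = 528² = 278784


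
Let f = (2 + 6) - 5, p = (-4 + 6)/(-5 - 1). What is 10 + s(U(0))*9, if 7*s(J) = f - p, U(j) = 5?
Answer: 100/7 ≈ 14.286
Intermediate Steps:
p = -⅓ (p = 2/(-6) = 2*(-⅙) = -⅓ ≈ -0.33333)
f = 3 (f = 8 - 5 = 3)
s(J) = 10/21 (s(J) = (3 - 1*(-⅓))/7 = (3 + ⅓)/7 = (⅐)*(10/3) = 10/21)
10 + s(U(0))*9 = 10 + (10/21)*9 = 10 + 30/7 = 100/7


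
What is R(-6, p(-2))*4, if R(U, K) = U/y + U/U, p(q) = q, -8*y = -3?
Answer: -60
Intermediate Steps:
y = 3/8 (y = -1/8*(-3) = 3/8 ≈ 0.37500)
R(U, K) = 1 + 8*U/3 (R(U, K) = U/(3/8) + U/U = U*(8/3) + 1 = 8*U/3 + 1 = 1 + 8*U/3)
R(-6, p(-2))*4 = (1 + (8/3)*(-6))*4 = (1 - 16)*4 = -15*4 = -60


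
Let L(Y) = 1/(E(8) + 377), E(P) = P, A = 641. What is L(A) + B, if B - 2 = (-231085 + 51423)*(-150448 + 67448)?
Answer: 5741099210771/385 ≈ 1.4912e+10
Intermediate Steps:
L(Y) = 1/385 (L(Y) = 1/(8 + 377) = 1/385)
B = 14911946002 (B = 2 + (-231085 + 51423)*(-150448 + 67448) = 2 - 179662*(-83000) = 2 + 14911946000 = 14911946002)
L(A) + B = 1/385 + 14911946002 = 5741099210771/385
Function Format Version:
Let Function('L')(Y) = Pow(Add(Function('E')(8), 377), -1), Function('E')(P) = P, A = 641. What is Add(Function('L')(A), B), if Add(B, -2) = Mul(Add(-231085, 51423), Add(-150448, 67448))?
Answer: Rational(5741099210771, 385) ≈ 1.4912e+10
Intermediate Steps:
Function('L')(Y) = Rational(1, 385) (Function('L')(Y) = Pow(Add(8, 377), -1) = Pow(385, -1) = Rational(1, 385))
B = 14911946002 (B = Add(2, Mul(Add(-231085, 51423), Add(-150448, 67448))) = Add(2, Mul(-179662, -83000)) = Add(2, 14911946000) = 14911946002)
Add(Function('L')(A), B) = Add(Rational(1, 385), 14911946002) = Rational(5741099210771, 385)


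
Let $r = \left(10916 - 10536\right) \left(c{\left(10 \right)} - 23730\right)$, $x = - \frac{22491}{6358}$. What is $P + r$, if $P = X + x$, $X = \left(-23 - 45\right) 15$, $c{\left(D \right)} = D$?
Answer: $- \frac{3371469203}{374} \approx -9.0146 \cdot 10^{6}$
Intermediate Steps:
$x = - \frac{1323}{374}$ ($x = \left(-22491\right) \frac{1}{6358} = - \frac{1323}{374} \approx -3.5374$)
$r = -9013600$ ($r = \left(10916 - 10536\right) \left(10 - 23730\right) = 380 \left(-23720\right) = -9013600$)
$X = -1020$ ($X = \left(-68\right) 15 = -1020$)
$P = - \frac{382803}{374}$ ($P = -1020 - \frac{1323}{374} = - \frac{382803}{374} \approx -1023.5$)
$P + r = - \frac{382803}{374} - 9013600 = - \frac{3371469203}{374}$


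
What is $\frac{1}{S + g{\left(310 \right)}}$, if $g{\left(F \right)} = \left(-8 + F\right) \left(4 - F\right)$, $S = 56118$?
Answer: $- \frac{1}{36294} \approx -2.7553 \cdot 10^{-5}$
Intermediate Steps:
$\frac{1}{S + g{\left(310 \right)}} = \frac{1}{56118 - 92412} = \frac{1}{-36294} = - \frac{1}{36294}$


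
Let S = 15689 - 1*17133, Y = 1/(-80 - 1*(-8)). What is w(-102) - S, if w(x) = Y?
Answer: 103967/72 ≈ 1444.0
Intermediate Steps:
Y = -1/72 (Y = 1/(-80 + 8) = 1/(-72) = -1/72 ≈ -0.013889)
w(x) = -1/72
S = -1444 (S = 15689 - 17133 = -1444)
w(-102) - S = -1/72 - 1*(-1444) = -1/72 + 1444 = 103967/72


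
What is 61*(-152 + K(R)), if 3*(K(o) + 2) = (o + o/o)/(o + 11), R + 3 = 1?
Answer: -253699/27 ≈ -9396.3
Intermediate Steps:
R = -2 (R = -3 + 1 = -2)
K(o) = -2 + (1 + o)/(3*(11 + o)) (K(o) = -2 + ((o + o/o)/(o + 11))/3 = -2 + ((o + 1)/(11 + o))/3 = -2 + ((1 + o)/(11 + o))/3 = -2 + (1 + o)/(3*(11 + o)))
61*(-152 + K(R)) = 61*(-152 + 5*(-13 - 1*(-2))/(3*(11 - 2))) = 61*(-152 + (5/3)*(-13 + 2)/9) = 61*(-152 + (5/3)*(1/9)*(-11)) = 61*(-152 - 55/27) = 61*(-4159/27) = -253699/27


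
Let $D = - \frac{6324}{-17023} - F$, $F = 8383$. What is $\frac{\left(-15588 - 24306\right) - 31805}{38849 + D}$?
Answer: $- \frac{1220532077}{518629042} \approx -2.3534$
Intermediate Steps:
$D = - \frac{142697485}{17023}$ ($D = - \frac{6324}{-17023} - 8383 = \left(-6324\right) \left(- \frac{1}{17023}\right) - 8383 = \frac{6324}{17023} - 8383 = - \frac{142697485}{17023} \approx -8382.6$)
$\frac{\left(-15588 - 24306\right) - 31805}{38849 + D} = \frac{\left(-15588 - 24306\right) - 31805}{38849 - \frac{142697485}{17023}} = \frac{\left(-15588 - 24306\right) - 31805}{\frac{518629042}{17023}} = \left(-39894 - 31805\right) \frac{17023}{518629042} = \left(-71699\right) \frac{17023}{518629042} = - \frac{1220532077}{518629042}$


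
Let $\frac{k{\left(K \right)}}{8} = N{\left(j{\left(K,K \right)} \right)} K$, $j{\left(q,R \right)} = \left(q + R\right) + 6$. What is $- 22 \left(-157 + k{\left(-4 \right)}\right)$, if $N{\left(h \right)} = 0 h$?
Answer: $3454$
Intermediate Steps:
$j{\left(q,R \right)} = 6 + R + q$ ($j{\left(q,R \right)} = \left(R + q\right) + 6 = 6 + R + q$)
$N{\left(h \right)} = 0$
$k{\left(K \right)} = 0$ ($k{\left(K \right)} = 8 \cdot 0 K = 8 \cdot 0 = 0$)
$- 22 \left(-157 + k{\left(-4 \right)}\right) = - 22 \left(-157 + 0\right) = \left(-22\right) \left(-157\right) = 3454$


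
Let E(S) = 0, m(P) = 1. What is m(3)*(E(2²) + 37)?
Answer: 37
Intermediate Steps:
m(3)*(E(2²) + 37) = 1*(0 + 37) = 1*37 = 37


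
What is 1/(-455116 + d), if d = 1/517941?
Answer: -517941/235723236155 ≈ -2.1972e-6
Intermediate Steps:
d = 1/517941 ≈ 1.9307e-6
1/(-455116 + d) = 1/(-455116 + 1/517941) = 1/(-235723236155/517941) = -517941/235723236155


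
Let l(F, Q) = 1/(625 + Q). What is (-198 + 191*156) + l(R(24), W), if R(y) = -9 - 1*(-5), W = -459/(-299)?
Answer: 5544712031/187334 ≈ 29598.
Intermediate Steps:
W = 459/299 (W = -459*(-1/299) = 459/299 ≈ 1.5351)
R(y) = -4 (R(y) = -9 + 5 = -4)
(-198 + 191*156) + l(R(24), W) = (-198 + 191*156) + 1/(625 + 459/299) = (-198 + 29796) + 1/(187334/299) = 29598 + 299/187334 = 5544712031/187334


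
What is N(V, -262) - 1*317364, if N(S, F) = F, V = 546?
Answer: -317626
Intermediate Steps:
N(V, -262) - 1*317364 = -262 - 1*317364 = -262 - 317364 = -317626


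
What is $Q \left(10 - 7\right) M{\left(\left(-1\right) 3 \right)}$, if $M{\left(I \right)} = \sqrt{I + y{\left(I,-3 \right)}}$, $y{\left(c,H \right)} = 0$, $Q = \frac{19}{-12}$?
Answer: $- \frac{19 i \sqrt{3}}{4} \approx - 8.2272 i$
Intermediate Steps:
$Q = - \frac{19}{12}$ ($Q = 19 \left(- \frac{1}{12}\right) = - \frac{19}{12} \approx -1.5833$)
$M{\left(I \right)} = \sqrt{I}$ ($M{\left(I \right)} = \sqrt{I + 0} = \sqrt{I}$)
$Q \left(10 - 7\right) M{\left(\left(-1\right) 3 \right)} = - \frac{19 \left(10 - 7\right)}{12} \sqrt{\left(-1\right) 3} = \left(- \frac{19}{12}\right) 3 \sqrt{-3} = - \frac{19 i \sqrt{3}}{4}$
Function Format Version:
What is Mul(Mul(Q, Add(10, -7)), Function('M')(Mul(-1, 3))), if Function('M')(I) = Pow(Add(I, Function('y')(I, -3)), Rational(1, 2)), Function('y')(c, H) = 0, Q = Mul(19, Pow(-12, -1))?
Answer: Mul(Rational(-19, 4), I, Pow(3, Rational(1, 2))) ≈ Mul(-8.2272, I)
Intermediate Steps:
Q = Rational(-19, 12) (Q = Mul(19, Rational(-1, 12)) = Rational(-19, 12) ≈ -1.5833)
Function('M')(I) = Pow(I, Rational(1, 2)) (Function('M')(I) = Pow(Add(I, 0), Rational(1, 2)) = Pow(I, Rational(1, 2)))
Mul(Mul(Q, Add(10, -7)), Function('M')(Mul(-1, 3))) = Mul(Mul(Rational(-19, 12), Add(10, -7)), Pow(Mul(-1, 3), Rational(1, 2))) = Mul(Mul(Rational(-19, 12), 3), Pow(-3, Rational(1, 2))) = Mul(Rational(-19, 4), Mul(I, Pow(3, Rational(1, 2)))) = Mul(Rational(-19, 4), I, Pow(3, Rational(1, 2)))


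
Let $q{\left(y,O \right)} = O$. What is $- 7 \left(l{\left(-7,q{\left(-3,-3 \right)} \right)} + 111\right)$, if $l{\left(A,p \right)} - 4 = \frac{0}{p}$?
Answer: $-805$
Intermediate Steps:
$l{\left(A,p \right)} = 4$ ($l{\left(A,p \right)} = 4 + \frac{0}{p} = 4 + 0 = 4$)
$- 7 \left(l{\left(-7,q{\left(-3,-3 \right)} \right)} + 111\right) = - 7 \left(4 + 111\right) = \left(-7\right) 115 = -805$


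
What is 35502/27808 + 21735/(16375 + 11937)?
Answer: 100596219/49206256 ≈ 2.0444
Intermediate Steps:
35502/27808 + 21735/(16375 + 11937) = 35502*(1/27808) + 21735/28312 = 17751/13904 + 21735*(1/28312) = 17751/13904 + 21735/28312 = 100596219/49206256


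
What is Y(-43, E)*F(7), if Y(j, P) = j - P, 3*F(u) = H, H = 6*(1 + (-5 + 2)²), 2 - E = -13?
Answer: -1160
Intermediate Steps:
E = 15 (E = 2 - 1*(-13) = 2 + 13 = 15)
H = 60 (H = 6*(1 + (-3)²) = 6*(1 + 9) = 6*10 = 60)
F(u) = 20 (F(u) = (⅓)*60 = 20)
Y(-43, E)*F(7) = (-43 - 1*15)*20 = (-43 - 15)*20 = -58*20 = -1160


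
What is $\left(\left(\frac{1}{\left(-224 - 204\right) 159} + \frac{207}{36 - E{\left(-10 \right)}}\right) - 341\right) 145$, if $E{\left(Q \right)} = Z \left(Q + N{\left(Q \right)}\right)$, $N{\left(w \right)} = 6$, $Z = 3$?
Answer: $- \frac{13289110075}{272208} \approx -48820.0$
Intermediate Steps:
$E{\left(Q \right)} = 18 + 3 Q$ ($E{\left(Q \right)} = 3 \left(Q + 6\right) = 3 \left(6 + Q\right) = 18 + 3 Q$)
$\left(\left(\frac{1}{\left(-224 - 204\right) 159} + \frac{207}{36 - E{\left(-10 \right)}}\right) - 341\right) 145 = \left(\left(\frac{1}{\left(-224 - 204\right) 159} + \frac{207}{36 - \left(18 + 3 \left(-10\right)\right)}\right) - 341\right) 145 = \left(\left(\frac{1}{-428} \cdot \frac{1}{159} + \frac{207}{36 - \left(18 - 30\right)}\right) - 341\right) 145 = \left(\left(\left(- \frac{1}{428}\right) \frac{1}{159} + \frac{207}{36 - -12}\right) - 341\right) 145 = \left(\left(- \frac{1}{68052} + \frac{207}{36 + 12}\right) - 341\right) 145 = \left(\left(- \frac{1}{68052} + \frac{207}{48}\right) - 341\right) 145 = \left(\left(- \frac{1}{68052} + 207 \cdot \frac{1}{48}\right) - 341\right) 145 = \left(\left(- \frac{1}{68052} + \frac{69}{16}\right) - 341\right) 145 = \left(\frac{1173893}{272208} - 341\right) 145 = \left(- \frac{91649035}{272208}\right) 145 = - \frac{13289110075}{272208}$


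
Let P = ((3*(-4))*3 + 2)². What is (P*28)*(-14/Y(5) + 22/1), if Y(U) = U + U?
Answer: 3333904/5 ≈ 6.6678e+5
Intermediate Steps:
P = 1156 (P = (-12*3 + 2)² = (-36 + 2)² = (-34)² = 1156)
Y(U) = 2*U
(P*28)*(-14/Y(5) + 22/1) = (1156*28)*(-14/(2*5) + 22/1) = 32368*(-14/10 + 22*1) = 32368*(-14*⅒ + 22) = 32368*(-7/5 + 22) = 32368*(103/5) = 3333904/5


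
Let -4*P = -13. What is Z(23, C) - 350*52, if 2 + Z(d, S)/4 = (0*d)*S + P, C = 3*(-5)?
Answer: -18195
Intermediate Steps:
C = -15
P = 13/4 (P = -1/4*(-13) = 13/4 ≈ 3.2500)
Z(d, S) = 5 (Z(d, S) = -8 + 4*((0*d)*S + 13/4) = -8 + 4*(0*S + 13/4) = -8 + 4*(0 + 13/4) = -8 + 4*(13/4) = -8 + 13 = 5)
Z(23, C) - 350*52 = 5 - 350*52 = 5 - 18200 = -18195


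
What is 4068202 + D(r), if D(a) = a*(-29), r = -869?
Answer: 4093403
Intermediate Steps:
D(a) = -29*a
4068202 + D(r) = 4068202 - 29*(-869) = 4068202 + 25201 = 4093403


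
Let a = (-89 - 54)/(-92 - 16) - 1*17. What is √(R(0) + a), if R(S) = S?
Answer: I*√5079/18 ≈ 3.9593*I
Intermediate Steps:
a = -1693/108 (a = -143/(-108) - 17 = -143*(-1/108) - 17 = 143/108 - 17 = -1693/108 ≈ -15.676)
√(R(0) + a) = √(0 - 1693/108) = √(-1693/108) = I*√5079/18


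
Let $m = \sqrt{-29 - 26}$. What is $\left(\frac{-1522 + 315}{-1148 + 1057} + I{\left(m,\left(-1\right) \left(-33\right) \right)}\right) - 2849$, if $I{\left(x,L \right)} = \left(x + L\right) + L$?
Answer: $- \frac{252046}{91} + i \sqrt{55} \approx -2769.7 + 7.4162 i$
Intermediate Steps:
$m = i \sqrt{55}$ ($m = \sqrt{-55} = i \sqrt{55} \approx 7.4162 i$)
$I{\left(x,L \right)} = x + 2 L$ ($I{\left(x,L \right)} = \left(L + x\right) + L = x + 2 L$)
$\left(\frac{-1522 + 315}{-1148 + 1057} + I{\left(m,\left(-1\right) \left(-33\right) \right)}\right) - 2849 = \left(\frac{-1522 + 315}{-1148 + 1057} + \left(i \sqrt{55} + 2 \left(\left(-1\right) \left(-33\right)\right)\right)\right) - 2849 = \left(- \frac{1207}{-91} + \left(i \sqrt{55} + 2 \cdot 33\right)\right) - 2849 = \left(\left(-1207\right) \left(- \frac{1}{91}\right) + \left(i \sqrt{55} + 66\right)\right) - 2849 = \left(\frac{1207}{91} + \left(66 + i \sqrt{55}\right)\right) - 2849 = \left(\frac{7213}{91} + i \sqrt{55}\right) - 2849 = - \frac{252046}{91} + i \sqrt{55}$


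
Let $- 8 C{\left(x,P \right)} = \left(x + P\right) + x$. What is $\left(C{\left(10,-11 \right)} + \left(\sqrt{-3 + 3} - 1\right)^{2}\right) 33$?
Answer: $- \frac{33}{8} \approx -4.125$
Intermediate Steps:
$C{\left(x,P \right)} = - \frac{x}{4} - \frac{P}{8}$ ($C{\left(x,P \right)} = - \frac{\left(x + P\right) + x}{8} = - \frac{\left(P + x\right) + x}{8} = - \frac{P + 2 x}{8} = - \frac{x}{4} - \frac{P}{8}$)
$\left(C{\left(10,-11 \right)} + \left(\sqrt{-3 + 3} - 1\right)^{2}\right) 33 = \left(\left(\left(- \frac{1}{4}\right) 10 - - \frac{11}{8}\right) + \left(\sqrt{-3 + 3} - 1\right)^{2}\right) 33 = \left(\left(- \frac{5}{2} + \frac{11}{8}\right) + \left(\sqrt{0} - 1\right)^{2}\right) 33 = \left(- \frac{9}{8} + \left(0 - 1\right)^{2}\right) 33 = \left(- \frac{9}{8} + \left(-1\right)^{2}\right) 33 = \left(- \frac{9}{8} + 1\right) 33 = \left(- \frac{1}{8}\right) 33 = - \frac{33}{8}$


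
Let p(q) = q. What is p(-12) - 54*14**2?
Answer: -10596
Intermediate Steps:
p(-12) - 54*14**2 = -12 - 54*14**2 = -12 - 54*196 = -12 - 10584 = -10596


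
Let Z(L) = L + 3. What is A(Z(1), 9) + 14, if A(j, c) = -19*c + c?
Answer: -148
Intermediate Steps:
Z(L) = 3 + L
A(j, c) = -18*c
A(Z(1), 9) + 14 = -18*9 + 14 = -162 + 14 = -148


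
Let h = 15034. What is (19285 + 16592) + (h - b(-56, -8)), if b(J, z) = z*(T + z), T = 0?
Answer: 50847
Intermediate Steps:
b(J, z) = z**2 (b(J, z) = z*(0 + z) = z*z = z**2)
(19285 + 16592) + (h - b(-56, -8)) = (19285 + 16592) + (15034 - 1*(-8)**2) = 35877 + (15034 - 1*64) = 35877 + (15034 - 64) = 35877 + 14970 = 50847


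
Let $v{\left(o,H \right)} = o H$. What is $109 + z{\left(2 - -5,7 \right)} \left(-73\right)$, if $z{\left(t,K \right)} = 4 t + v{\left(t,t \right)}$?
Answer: $-5512$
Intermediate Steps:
$v{\left(o,H \right)} = H o$
$z{\left(t,K \right)} = t^{2} + 4 t$ ($z{\left(t,K \right)} = 4 t + t t = 4 t + t^{2} = t^{2} + 4 t$)
$109 + z{\left(2 - -5,7 \right)} \left(-73\right) = 109 + \left(2 - -5\right) \left(4 + \left(2 - -5\right)\right) \left(-73\right) = 109 + \left(2 + 5\right) \left(4 + \left(2 + 5\right)\right) \left(-73\right) = 109 + 7 \left(4 + 7\right) \left(-73\right) = 109 + 7 \cdot 11 \left(-73\right) = 109 + 77 \left(-73\right) = 109 - 5621 = -5512$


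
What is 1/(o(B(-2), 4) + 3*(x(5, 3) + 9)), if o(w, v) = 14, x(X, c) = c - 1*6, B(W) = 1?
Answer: 1/32 ≈ 0.031250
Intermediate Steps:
x(X, c) = -6 + c (x(X, c) = c - 6 = -6 + c)
1/(o(B(-2), 4) + 3*(x(5, 3) + 9)) = 1/(14 + 3*((-6 + 3) + 9)) = 1/(14 + 3*(-3 + 9)) = 1/(14 + 3*6) = 1/(14 + 18) = 1/32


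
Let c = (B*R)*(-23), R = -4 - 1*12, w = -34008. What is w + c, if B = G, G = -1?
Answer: -34376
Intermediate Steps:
B = -1
R = -16 (R = -4 - 12 = -16)
c = -368 (c = -1*(-16)*(-23) = 16*(-23) = -368)
w + c = -34008 - 368 = -34376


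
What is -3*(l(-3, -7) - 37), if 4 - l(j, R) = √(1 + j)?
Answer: 99 + 3*I*√2 ≈ 99.0 + 4.2426*I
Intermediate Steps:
l(j, R) = 4 - √(1 + j)
-3*(l(-3, -7) - 37) = -3*((4 - √(1 - 3)) - 37) = -3*((4 - √(-2)) - 37) = -3*((4 - I*√2) - 37) = -3*(-33 - I*√2) = 99 + 3*I*√2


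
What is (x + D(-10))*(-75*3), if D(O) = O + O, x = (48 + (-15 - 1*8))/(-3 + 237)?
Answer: 116375/26 ≈ 4476.0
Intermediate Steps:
x = 25/234 (x = (48 + (-15 - 8))/234 = (48 - 23)*(1/234) = 25*(1/234) = 25/234 ≈ 0.10684)
D(O) = 2*O
(x + D(-10))*(-75*3) = (25/234 + 2*(-10))*(-75*3) = (25/234 - 20)*(-225) = -4655/234*(-225) = 116375/26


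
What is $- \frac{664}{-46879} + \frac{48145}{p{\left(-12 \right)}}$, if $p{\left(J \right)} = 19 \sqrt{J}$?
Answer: $\frac{664}{46879} - \frac{48145 i \sqrt{3}}{114} \approx 0.014164 - 731.49 i$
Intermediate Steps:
$- \frac{664}{-46879} + \frac{48145}{p{\left(-12 \right)}} = - \frac{664}{-46879} + \frac{48145}{19 \sqrt{-12}} = \left(-664\right) \left(- \frac{1}{46879}\right) + \frac{48145}{19 \cdot 2 i \sqrt{3}} = \frac{664}{46879} + \frac{48145}{38 i \sqrt{3}} = \frac{664}{46879} + 48145 \left(- \frac{i \sqrt{3}}{114}\right) = \frac{664}{46879} - \frac{48145 i \sqrt{3}}{114}$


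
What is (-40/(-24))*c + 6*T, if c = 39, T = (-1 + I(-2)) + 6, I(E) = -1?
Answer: 89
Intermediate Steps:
T = 4 (T = (-1 - 1) + 6 = -2 + 6 = 4)
(-40/(-24))*c + 6*T = -40/(-24)*39 + 6*4 = -40*(-1/24)*39 + 24 = (5/3)*39 + 24 = 65 + 24 = 89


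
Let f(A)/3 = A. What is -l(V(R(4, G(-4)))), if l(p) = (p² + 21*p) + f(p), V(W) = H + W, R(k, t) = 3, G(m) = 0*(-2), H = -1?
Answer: -52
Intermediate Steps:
f(A) = 3*A
G(m) = 0
V(W) = -1 + W
l(p) = p² + 24*p (l(p) = (p² + 21*p) + 3*p = p² + 24*p)
-l(V(R(4, G(-4)))) = -(-1 + 3)*(24 + (-1 + 3)) = -2*(24 + 2) = -2*26 = -1*52 = -52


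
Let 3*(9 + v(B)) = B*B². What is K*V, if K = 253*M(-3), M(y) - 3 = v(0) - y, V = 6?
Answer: -4554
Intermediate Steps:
v(B) = -9 + B³/3 (v(B) = -9 + (B*B²)/3 = -9 + B³/3)
M(y) = -6 - y (M(y) = 3 + ((-9 + (⅓)*0³) - y) = 3 + ((-9 + (⅓)*0) - y) = 3 + ((-9 + 0) - y) = 3 + (-9 - y) = -6 - y)
K = -759 (K = 253*(-6 - 1*(-3)) = 253*(-6 + 3) = 253*(-3) = -759)
K*V = -759*6 = -4554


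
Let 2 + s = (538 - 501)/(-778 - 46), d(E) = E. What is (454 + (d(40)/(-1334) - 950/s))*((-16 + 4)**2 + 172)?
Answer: 65244028936/224779 ≈ 2.9026e+5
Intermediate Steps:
s = -1685/824 (s = -2 + (538 - 501)/(-778 - 46) = -2 + 37/(-824) = -2 + 37*(-1/824) = -2 - 37/824 = -1685/824 ≈ -2.0449)
(454 + (d(40)/(-1334) - 950/s))*((-16 + 4)**2 + 172) = (454 + (40/(-1334) - 950/(-1685/824)))*((-16 + 4)**2 + 172) = (454 + (40*(-1/1334) - 950*(-824/1685)))*((-12)**2 + 172) = (454 + (-20/667 + 156560/337))*(144 + 172) = (454 + 104418780/224779)*316 = (206468446/224779)*316 = 65244028936/224779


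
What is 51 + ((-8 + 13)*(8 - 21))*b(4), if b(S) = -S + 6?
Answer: -79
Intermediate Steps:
b(S) = 6 - S
51 + ((-8 + 13)*(8 - 21))*b(4) = 51 + ((-8 + 13)*(8 - 21))*(6 - 1*4) = 51 + (5*(-13))*(6 - 4) = 51 - 65*2 = 51 - 130 = -79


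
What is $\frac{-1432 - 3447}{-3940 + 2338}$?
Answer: $\frac{4879}{1602} \approx 3.0456$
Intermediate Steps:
$\frac{-1432 - 3447}{-3940 + 2338} = - \frac{4879}{-1602} = \left(-4879\right) \left(- \frac{1}{1602}\right) = \frac{4879}{1602}$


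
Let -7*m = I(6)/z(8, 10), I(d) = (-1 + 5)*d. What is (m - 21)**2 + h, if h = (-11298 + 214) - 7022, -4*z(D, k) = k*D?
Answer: -21648409/1225 ≈ -17672.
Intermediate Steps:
z(D, k) = -D*k/4 (z(D, k) = -k*D/4 = -D*k/4)
I(d) = 4*d
m = 6/35 (m = -4*6/(7*((-1/4*8*10))) = -24/(7*(-20)) = -24*(-1)/(7*20) = -1/7*(-6/5) = 6/35 ≈ 0.17143)
h = -18106 (h = -11084 - 7022 = -18106)
(m - 21)**2 + h = (6/35 - 21)**2 - 18106 = (-729/35)**2 - 18106 = 531441/1225 - 18106 = -21648409/1225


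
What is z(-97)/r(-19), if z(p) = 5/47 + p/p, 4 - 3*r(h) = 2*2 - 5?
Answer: 156/235 ≈ 0.66383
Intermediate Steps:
r(h) = 5/3 (r(h) = 4/3 - (2*2 - 5)/3 = 4/3 - (4 - 5)/3 = 4/3 - ⅓*(-1) = 4/3 + ⅓ = 5/3)
z(p) = 52/47 (z(p) = 5*(1/47) + 1 = 5/47 + 1 = 52/47)
z(-97)/r(-19) = 52/(47*(5/3)) = (52/47)*(⅗) = 156/235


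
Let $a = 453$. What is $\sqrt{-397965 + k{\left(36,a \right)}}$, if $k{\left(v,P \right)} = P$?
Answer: $6 i \sqrt{11042} \approx 630.49 i$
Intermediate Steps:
$\sqrt{-397965 + k{\left(36,a \right)}} = \sqrt{-397965 + 453} = \sqrt{-397512} = 6 i \sqrt{11042}$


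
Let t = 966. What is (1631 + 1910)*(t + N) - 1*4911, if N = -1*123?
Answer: 2980152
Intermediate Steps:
N = -123
(1631 + 1910)*(t + N) - 1*4911 = (1631 + 1910)*(966 - 123) - 1*4911 = 3541*843 - 4911 = 2985063 - 4911 = 2980152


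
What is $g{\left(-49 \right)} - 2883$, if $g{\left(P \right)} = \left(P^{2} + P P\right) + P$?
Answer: $1870$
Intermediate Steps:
$g{\left(P \right)} = P + 2 P^{2}$ ($g{\left(P \right)} = \left(P^{2} + P^{2}\right) + P = 2 P^{2} + P = P + 2 P^{2}$)
$g{\left(-49 \right)} - 2883 = - 49 \left(1 + 2 \left(-49\right)\right) - 2883 = - 49 \left(1 - 98\right) - 2883 = \left(-49\right) \left(-97\right) - 2883 = 4753 - 2883 = 1870$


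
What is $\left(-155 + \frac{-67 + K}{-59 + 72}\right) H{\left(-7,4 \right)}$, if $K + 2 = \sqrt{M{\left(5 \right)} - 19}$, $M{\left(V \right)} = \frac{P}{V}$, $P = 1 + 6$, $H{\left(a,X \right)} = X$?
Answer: $- \frac{8336}{13} + \frac{8 i \sqrt{110}}{65} \approx -641.23 + 1.2908 i$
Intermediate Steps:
$P = 7$
$M{\left(V \right)} = \frac{7}{V}$
$K = -2 + \frac{2 i \sqrt{110}}{5}$ ($K = -2 + \sqrt{\frac{7}{5} - 19} = -2 + \sqrt{- \frac{88}{5}} = -2 + \frac{2 i \sqrt{110}}{5} \approx -2.0 + 4.1952 i$)
$\left(-155 + \frac{-67 + K}{-59 + 72}\right) H{\left(-7,4 \right)} = \left(-155 + \frac{-67 - \left(2 - \frac{2 i \sqrt{110}}{5}\right)}{-59 + 72}\right) 4 = \left(-155 + \frac{-69 + \frac{2 i \sqrt{110}}{5}}{13}\right) 4 = \left(-155 + \left(-69 + \frac{2 i \sqrt{110}}{5}\right) \frac{1}{13}\right) 4 = \left(-155 - \left(\frac{69}{13} - \frac{2 i \sqrt{110}}{65}\right)\right) 4 = \left(- \frac{2084}{13} + \frac{2 i \sqrt{110}}{65}\right) 4 = - \frac{8336}{13} + \frac{8 i \sqrt{110}}{65}$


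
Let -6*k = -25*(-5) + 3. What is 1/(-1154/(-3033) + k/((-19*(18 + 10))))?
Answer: 403389/169658 ≈ 2.3777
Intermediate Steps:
k = -64/3 (k = -(-25*(-5) + 3)/6 = -(125 + 3)/6 = -⅙*128 = -64/3 ≈ -21.333)
1/(-1154/(-3033) + k/((-19*(18 + 10)))) = 1/(-1154/(-3033) - 64*(-1/(19*(18 + 10)))/3) = 1/(-1154*(-1/3033) - 64/(3*((-19*28)))) = 1/(1154/3033 - 64/3/(-532)) = 1/(1154/3033 - 64/3*(-1/532)) = 1/(1154/3033 + 16/399) = 1/(169658/403389) = 403389/169658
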